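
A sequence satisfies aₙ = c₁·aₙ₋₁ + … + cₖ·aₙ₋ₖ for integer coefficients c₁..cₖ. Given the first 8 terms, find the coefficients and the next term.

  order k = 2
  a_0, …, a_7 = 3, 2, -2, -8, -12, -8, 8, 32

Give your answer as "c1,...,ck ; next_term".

  a_2 = 2·2 + -2·3 = -2
  a_3 = 2·-2 + -2·2 = -8
  a_4 = 2·-8 + -2·-2 = -12
  a_5 = 2·-12 + -2·-8 = -8
  a_6 = 2·-8 + -2·-12 = 8
  a_7 = 2·8 + -2·-8 = 32
  a_8 = 2·32 + -2·8 = 48

2,-2 ; 48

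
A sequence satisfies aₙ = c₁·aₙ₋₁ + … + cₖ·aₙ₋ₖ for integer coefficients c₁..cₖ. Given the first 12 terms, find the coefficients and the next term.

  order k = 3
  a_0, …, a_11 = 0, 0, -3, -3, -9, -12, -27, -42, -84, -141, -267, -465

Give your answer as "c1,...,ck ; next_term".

1,2,-1 ; -858

  a_3 = 1·-3 + 2·0 + -1·0 = -3
  a_4 = 1·-3 + 2·-3 + -1·0 = -9
  a_5 = 1·-9 + 2·-3 + -1·-3 = -12
  a_6 = 1·-12 + 2·-9 + -1·-3 = -27
  a_7 = 1·-27 + 2·-12 + -1·-9 = -42
  a_8 = 1·-42 + 2·-27 + -1·-12 = -84
  a_9 = 1·-84 + 2·-42 + -1·-27 = -141
  a_10 = 1·-141 + 2·-84 + -1·-42 = -267
  a_11 = 1·-267 + 2·-141 + -1·-84 = -465
  a_12 = 1·-465 + 2·-267 + -1·-141 = -858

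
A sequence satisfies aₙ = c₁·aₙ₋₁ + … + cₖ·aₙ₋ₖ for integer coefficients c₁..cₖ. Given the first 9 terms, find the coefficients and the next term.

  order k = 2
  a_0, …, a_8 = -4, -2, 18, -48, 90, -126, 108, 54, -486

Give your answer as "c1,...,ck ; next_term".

-3,-3 ; 1296

  a_2 = -3·-2 + -3·-4 = 18
  a_3 = -3·18 + -3·-2 = -48
  a_4 = -3·-48 + -3·18 = 90
  a_5 = -3·90 + -3·-48 = -126
  a_6 = -3·-126 + -3·90 = 108
  a_7 = -3·108 + -3·-126 = 54
  a_8 = -3·54 + -3·108 = -486
  a_9 = -3·-486 + -3·54 = 1296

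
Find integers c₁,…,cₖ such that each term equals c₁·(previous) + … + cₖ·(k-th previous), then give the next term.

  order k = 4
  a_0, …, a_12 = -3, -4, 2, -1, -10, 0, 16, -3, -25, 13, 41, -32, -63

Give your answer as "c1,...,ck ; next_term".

  a_4 = 1·-1 + -2·2 + 2·-4 + -1·-3 = -10
  a_5 = 1·-10 + -2·-1 + 2·2 + -1·-4 = 0
  a_6 = 1·0 + -2·-10 + 2·-1 + -1·2 = 16
  a_7 = 1·16 + -2·0 + 2·-10 + -1·-1 = -3
  a_8 = 1·-3 + -2·16 + 2·0 + -1·-10 = -25
  a_9 = 1·-25 + -2·-3 + 2·16 + -1·0 = 13
  a_10 = 1·13 + -2·-25 + 2·-3 + -1·16 = 41
  a_11 = 1·41 + -2·13 + 2·-25 + -1·-3 = -32
  a_12 = 1·-32 + -2·41 + 2·13 + -1·-25 = -63
  a_13 = 1·-63 + -2·-32 + 2·41 + -1·13 = 70

1,-2,2,-1 ; 70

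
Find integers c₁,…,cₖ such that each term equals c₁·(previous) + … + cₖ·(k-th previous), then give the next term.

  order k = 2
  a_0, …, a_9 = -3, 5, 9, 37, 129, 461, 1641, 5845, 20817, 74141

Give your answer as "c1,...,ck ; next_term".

3,2 ; 264057

  a_2 = 3·5 + 2·-3 = 9
  a_3 = 3·9 + 2·5 = 37
  a_4 = 3·37 + 2·9 = 129
  a_5 = 3·129 + 2·37 = 461
  a_6 = 3·461 + 2·129 = 1641
  a_7 = 3·1641 + 2·461 = 5845
  a_8 = 3·5845 + 2·1641 = 20817
  a_9 = 3·20817 + 2·5845 = 74141
  a_10 = 3·74141 + 2·20817 = 264057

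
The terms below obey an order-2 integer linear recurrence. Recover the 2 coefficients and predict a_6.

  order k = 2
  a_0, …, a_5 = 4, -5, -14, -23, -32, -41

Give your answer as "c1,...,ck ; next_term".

2,-1 ; -50

  a_2 = 2·-5 + -1·4 = -14
  a_3 = 2·-14 + -1·-5 = -23
  a_4 = 2·-23 + -1·-14 = -32
  a_5 = 2·-32 + -1·-23 = -41
  a_6 = 2·-41 + -1·-32 = -50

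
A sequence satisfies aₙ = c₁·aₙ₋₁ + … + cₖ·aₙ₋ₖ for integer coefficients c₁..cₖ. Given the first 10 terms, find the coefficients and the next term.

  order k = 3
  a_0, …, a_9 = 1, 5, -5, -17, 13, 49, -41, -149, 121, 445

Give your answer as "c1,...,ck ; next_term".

  a_3 = 1·-5 + -3·5 + 3·1 = -17
  a_4 = 1·-17 + -3·-5 + 3·5 = 13
  a_5 = 1·13 + -3·-17 + 3·-5 = 49
  a_6 = 1·49 + -3·13 + 3·-17 = -41
  a_7 = 1·-41 + -3·49 + 3·13 = -149
  a_8 = 1·-149 + -3·-41 + 3·49 = 121
  a_9 = 1·121 + -3·-149 + 3·-41 = 445
  a_10 = 1·445 + -3·121 + 3·-149 = -365

1,-3,3 ; -365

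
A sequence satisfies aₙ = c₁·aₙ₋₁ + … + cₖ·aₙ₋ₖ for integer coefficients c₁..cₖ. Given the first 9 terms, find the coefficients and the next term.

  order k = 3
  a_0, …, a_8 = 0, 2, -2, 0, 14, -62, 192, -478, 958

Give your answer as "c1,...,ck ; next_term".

  a_3 = -4·-2 + -4·2 + 3·0 = 0
  a_4 = -4·0 + -4·-2 + 3·2 = 14
  a_5 = -4·14 + -4·0 + 3·-2 = -62
  a_6 = -4·-62 + -4·14 + 3·0 = 192
  a_7 = -4·192 + -4·-62 + 3·14 = -478
  a_8 = -4·-478 + -4·192 + 3·-62 = 958
  a_9 = -4·958 + -4·-478 + 3·192 = -1344

-4,-4,3 ; -1344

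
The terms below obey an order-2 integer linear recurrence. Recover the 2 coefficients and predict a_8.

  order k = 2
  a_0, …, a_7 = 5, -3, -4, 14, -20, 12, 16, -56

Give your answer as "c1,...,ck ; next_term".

  a_2 = -2·-3 + -2·5 = -4
  a_3 = -2·-4 + -2·-3 = 14
  a_4 = -2·14 + -2·-4 = -20
  a_5 = -2·-20 + -2·14 = 12
  a_6 = -2·12 + -2·-20 = 16
  a_7 = -2·16 + -2·12 = -56
  a_8 = -2·-56 + -2·16 = 80

-2,-2 ; 80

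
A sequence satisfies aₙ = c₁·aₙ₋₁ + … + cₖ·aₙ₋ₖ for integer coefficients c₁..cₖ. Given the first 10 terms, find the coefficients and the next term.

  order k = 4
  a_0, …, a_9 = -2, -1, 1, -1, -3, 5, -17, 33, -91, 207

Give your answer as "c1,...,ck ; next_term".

-2,2,3,2 ; -531

  a_4 = -2·-1 + 2·1 + 3·-1 + 2·-2 = -3
  a_5 = -2·-3 + 2·-1 + 3·1 + 2·-1 = 5
  a_6 = -2·5 + 2·-3 + 3·-1 + 2·1 = -17
  a_7 = -2·-17 + 2·5 + 3·-3 + 2·-1 = 33
  a_8 = -2·33 + 2·-17 + 3·5 + 2·-3 = -91
  a_9 = -2·-91 + 2·33 + 3·-17 + 2·5 = 207
  a_10 = -2·207 + 2·-91 + 3·33 + 2·-17 = -531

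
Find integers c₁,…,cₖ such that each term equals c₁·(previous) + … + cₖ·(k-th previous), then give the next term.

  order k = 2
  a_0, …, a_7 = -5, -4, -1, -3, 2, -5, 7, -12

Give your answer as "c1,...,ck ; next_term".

-1,1 ; 19

  a_2 = -1·-4 + 1·-5 = -1
  a_3 = -1·-1 + 1·-4 = -3
  a_4 = -1·-3 + 1·-1 = 2
  a_5 = -1·2 + 1·-3 = -5
  a_6 = -1·-5 + 1·2 = 7
  a_7 = -1·7 + 1·-5 = -12
  a_8 = -1·-12 + 1·7 = 19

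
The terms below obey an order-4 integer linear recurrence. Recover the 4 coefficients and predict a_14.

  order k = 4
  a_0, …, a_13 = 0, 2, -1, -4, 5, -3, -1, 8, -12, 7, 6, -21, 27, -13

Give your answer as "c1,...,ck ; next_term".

  a_4 = -1·-4 + -1·-1 + 0·2 + -1·0 = 5
  a_5 = -1·5 + -1·-4 + 0·-1 + -1·2 = -3
  a_6 = -1·-3 + -1·5 + 0·-4 + -1·-1 = -1
  a_7 = -1·-1 + -1·-3 + 0·5 + -1·-4 = 8
  a_8 = -1·8 + -1·-1 + 0·-3 + -1·5 = -12
  a_9 = -1·-12 + -1·8 + 0·-1 + -1·-3 = 7
  a_10 = -1·7 + -1·-12 + 0·8 + -1·-1 = 6
  a_11 = -1·6 + -1·7 + 0·-12 + -1·8 = -21
  a_12 = -1·-21 + -1·6 + 0·7 + -1·-12 = 27
  a_13 = -1·27 + -1·-21 + 0·6 + -1·7 = -13
  a_14 = -1·-13 + -1·27 + 0·-21 + -1·6 = -20

-1,-1,0,-1 ; -20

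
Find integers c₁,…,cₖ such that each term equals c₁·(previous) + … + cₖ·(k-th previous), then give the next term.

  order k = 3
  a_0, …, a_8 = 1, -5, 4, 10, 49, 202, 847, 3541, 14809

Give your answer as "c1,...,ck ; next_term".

  a_3 = 4·4 + 1·-5 + -1·1 = 10
  a_4 = 4·10 + 1·4 + -1·-5 = 49
  a_5 = 4·49 + 1·10 + -1·4 = 202
  a_6 = 4·202 + 1·49 + -1·10 = 847
  a_7 = 4·847 + 1·202 + -1·49 = 3541
  a_8 = 4·3541 + 1·847 + -1·202 = 14809
  a_9 = 4·14809 + 1·3541 + -1·847 = 61930

4,1,-1 ; 61930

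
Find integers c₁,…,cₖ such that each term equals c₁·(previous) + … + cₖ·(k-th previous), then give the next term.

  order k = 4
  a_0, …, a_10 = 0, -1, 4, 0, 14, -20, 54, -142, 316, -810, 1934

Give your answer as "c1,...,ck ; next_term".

  a_4 = -1·0 + 3·4 + -2·-1 + -2·0 = 14
  a_5 = -1·14 + 3·0 + -2·4 + -2·-1 = -20
  a_6 = -1·-20 + 3·14 + -2·0 + -2·4 = 54
  a_7 = -1·54 + 3·-20 + -2·14 + -2·0 = -142
  a_8 = -1·-142 + 3·54 + -2·-20 + -2·14 = 316
  a_9 = -1·316 + 3·-142 + -2·54 + -2·-20 = -810
  a_10 = -1·-810 + 3·316 + -2·-142 + -2·54 = 1934
  a_11 = -1·1934 + 3·-810 + -2·316 + -2·-142 = -4712

-1,3,-2,-2 ; -4712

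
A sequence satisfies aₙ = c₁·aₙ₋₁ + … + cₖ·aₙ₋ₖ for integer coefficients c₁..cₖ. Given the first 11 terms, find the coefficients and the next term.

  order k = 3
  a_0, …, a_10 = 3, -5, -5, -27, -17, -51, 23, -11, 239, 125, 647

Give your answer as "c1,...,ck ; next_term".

1,2,-4 ; -59

  a_3 = 1·-5 + 2·-5 + -4·3 = -27
  a_4 = 1·-27 + 2·-5 + -4·-5 = -17
  a_5 = 1·-17 + 2·-27 + -4·-5 = -51
  a_6 = 1·-51 + 2·-17 + -4·-27 = 23
  a_7 = 1·23 + 2·-51 + -4·-17 = -11
  a_8 = 1·-11 + 2·23 + -4·-51 = 239
  a_9 = 1·239 + 2·-11 + -4·23 = 125
  a_10 = 1·125 + 2·239 + -4·-11 = 647
  a_11 = 1·647 + 2·125 + -4·239 = -59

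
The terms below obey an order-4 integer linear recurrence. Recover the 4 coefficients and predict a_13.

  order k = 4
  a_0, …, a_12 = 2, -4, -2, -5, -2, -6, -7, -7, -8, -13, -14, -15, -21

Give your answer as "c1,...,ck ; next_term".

0,0,1,1 ; -27

  a_4 = 0·-5 + 0·-2 + 1·-4 + 1·2 = -2
  a_5 = 0·-2 + 0·-5 + 1·-2 + 1·-4 = -6
  a_6 = 0·-6 + 0·-2 + 1·-5 + 1·-2 = -7
  a_7 = 0·-7 + 0·-6 + 1·-2 + 1·-5 = -7
  a_8 = 0·-7 + 0·-7 + 1·-6 + 1·-2 = -8
  a_9 = 0·-8 + 0·-7 + 1·-7 + 1·-6 = -13
  a_10 = 0·-13 + 0·-8 + 1·-7 + 1·-7 = -14
  a_11 = 0·-14 + 0·-13 + 1·-8 + 1·-7 = -15
  a_12 = 0·-15 + 0·-14 + 1·-13 + 1·-8 = -21
  a_13 = 0·-21 + 0·-15 + 1·-14 + 1·-13 = -27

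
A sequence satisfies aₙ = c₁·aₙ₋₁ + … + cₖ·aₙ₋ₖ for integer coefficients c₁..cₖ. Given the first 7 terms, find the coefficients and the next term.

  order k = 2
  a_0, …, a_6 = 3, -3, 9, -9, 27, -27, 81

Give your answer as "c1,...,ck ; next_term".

0,3 ; -81

  a_2 = 0·-3 + 3·3 = 9
  a_3 = 0·9 + 3·-3 = -9
  a_4 = 0·-9 + 3·9 = 27
  a_5 = 0·27 + 3·-9 = -27
  a_6 = 0·-27 + 3·27 = 81
  a_7 = 0·81 + 3·-27 = -81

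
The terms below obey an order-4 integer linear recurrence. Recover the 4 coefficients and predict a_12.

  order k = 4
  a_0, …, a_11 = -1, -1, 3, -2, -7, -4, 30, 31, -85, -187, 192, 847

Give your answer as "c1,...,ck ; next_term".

0,-3,-3,1 ; -100

  a_4 = 0·-2 + -3·3 + -3·-1 + 1·-1 = -7
  a_5 = 0·-7 + -3·-2 + -3·3 + 1·-1 = -4
  a_6 = 0·-4 + -3·-7 + -3·-2 + 1·3 = 30
  a_7 = 0·30 + -3·-4 + -3·-7 + 1·-2 = 31
  a_8 = 0·31 + -3·30 + -3·-4 + 1·-7 = -85
  a_9 = 0·-85 + -3·31 + -3·30 + 1·-4 = -187
  a_10 = 0·-187 + -3·-85 + -3·31 + 1·30 = 192
  a_11 = 0·192 + -3·-187 + -3·-85 + 1·31 = 847
  a_12 = 0·847 + -3·192 + -3·-187 + 1·-85 = -100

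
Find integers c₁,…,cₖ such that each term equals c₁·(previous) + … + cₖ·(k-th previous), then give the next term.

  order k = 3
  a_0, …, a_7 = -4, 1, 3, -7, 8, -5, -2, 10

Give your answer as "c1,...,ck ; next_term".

-1,0,1 ; -15

  a_3 = -1·3 + 0·1 + 1·-4 = -7
  a_4 = -1·-7 + 0·3 + 1·1 = 8
  a_5 = -1·8 + 0·-7 + 1·3 = -5
  a_6 = -1·-5 + 0·8 + 1·-7 = -2
  a_7 = -1·-2 + 0·-5 + 1·8 = 10
  a_8 = -1·10 + 0·-2 + 1·-5 = -15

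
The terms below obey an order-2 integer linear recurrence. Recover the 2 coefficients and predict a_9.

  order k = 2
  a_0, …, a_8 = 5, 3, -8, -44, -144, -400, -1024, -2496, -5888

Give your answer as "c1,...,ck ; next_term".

4,-4 ; -13568

  a_2 = 4·3 + -4·5 = -8
  a_3 = 4·-8 + -4·3 = -44
  a_4 = 4·-44 + -4·-8 = -144
  a_5 = 4·-144 + -4·-44 = -400
  a_6 = 4·-400 + -4·-144 = -1024
  a_7 = 4·-1024 + -4·-400 = -2496
  a_8 = 4·-2496 + -4·-1024 = -5888
  a_9 = 4·-5888 + -4·-2496 = -13568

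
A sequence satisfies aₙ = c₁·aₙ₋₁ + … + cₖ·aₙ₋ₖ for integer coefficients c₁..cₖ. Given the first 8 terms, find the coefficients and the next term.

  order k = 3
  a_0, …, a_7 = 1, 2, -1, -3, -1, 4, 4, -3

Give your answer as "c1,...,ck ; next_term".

0,-1,-1 ; -8

  a_3 = 0·-1 + -1·2 + -1·1 = -3
  a_4 = 0·-3 + -1·-1 + -1·2 = -1
  a_5 = 0·-1 + -1·-3 + -1·-1 = 4
  a_6 = 0·4 + -1·-1 + -1·-3 = 4
  a_7 = 0·4 + -1·4 + -1·-1 = -3
  a_8 = 0·-3 + -1·4 + -1·4 = -8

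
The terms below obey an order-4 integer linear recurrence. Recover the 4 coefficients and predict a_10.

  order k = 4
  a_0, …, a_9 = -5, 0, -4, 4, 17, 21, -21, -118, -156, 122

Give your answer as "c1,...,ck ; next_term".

1,-2,-3,-1 ; 809

  a_4 = 1·4 + -2·-4 + -3·0 + -1·-5 = 17
  a_5 = 1·17 + -2·4 + -3·-4 + -1·0 = 21
  a_6 = 1·21 + -2·17 + -3·4 + -1·-4 = -21
  a_7 = 1·-21 + -2·21 + -3·17 + -1·4 = -118
  a_8 = 1·-118 + -2·-21 + -3·21 + -1·17 = -156
  a_9 = 1·-156 + -2·-118 + -3·-21 + -1·21 = 122
  a_10 = 1·122 + -2·-156 + -3·-118 + -1·-21 = 809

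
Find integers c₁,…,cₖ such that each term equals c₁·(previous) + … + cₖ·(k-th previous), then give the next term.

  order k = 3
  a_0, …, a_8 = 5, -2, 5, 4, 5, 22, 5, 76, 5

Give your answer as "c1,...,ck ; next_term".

  a_3 = -1·5 + 3·-2 + 3·5 = 4
  a_4 = -1·4 + 3·5 + 3·-2 = 5
  a_5 = -1·5 + 3·4 + 3·5 = 22
  a_6 = -1·22 + 3·5 + 3·4 = 5
  a_7 = -1·5 + 3·22 + 3·5 = 76
  a_8 = -1·76 + 3·5 + 3·22 = 5
  a_9 = -1·5 + 3·76 + 3·5 = 238

-1,3,3 ; 238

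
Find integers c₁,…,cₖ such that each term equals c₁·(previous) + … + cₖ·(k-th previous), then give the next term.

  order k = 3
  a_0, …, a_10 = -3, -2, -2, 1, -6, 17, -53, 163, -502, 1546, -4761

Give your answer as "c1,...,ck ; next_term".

-2,3,-1 ; 14662

  a_3 = -2·-2 + 3·-2 + -1·-3 = 1
  a_4 = -2·1 + 3·-2 + -1·-2 = -6
  a_5 = -2·-6 + 3·1 + -1·-2 = 17
  a_6 = -2·17 + 3·-6 + -1·1 = -53
  a_7 = -2·-53 + 3·17 + -1·-6 = 163
  a_8 = -2·163 + 3·-53 + -1·17 = -502
  a_9 = -2·-502 + 3·163 + -1·-53 = 1546
  a_10 = -2·1546 + 3·-502 + -1·163 = -4761
  a_11 = -2·-4761 + 3·1546 + -1·-502 = 14662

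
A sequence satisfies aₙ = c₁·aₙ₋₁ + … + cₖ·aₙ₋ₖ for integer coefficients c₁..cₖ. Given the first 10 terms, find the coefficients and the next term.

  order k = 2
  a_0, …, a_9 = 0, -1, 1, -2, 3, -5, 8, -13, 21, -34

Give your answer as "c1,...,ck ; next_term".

-1,1 ; 55

  a_2 = -1·-1 + 1·0 = 1
  a_3 = -1·1 + 1·-1 = -2
  a_4 = -1·-2 + 1·1 = 3
  a_5 = -1·3 + 1·-2 = -5
  a_6 = -1·-5 + 1·3 = 8
  a_7 = -1·8 + 1·-5 = -13
  a_8 = -1·-13 + 1·8 = 21
  a_9 = -1·21 + 1·-13 = -34
  a_10 = -1·-34 + 1·21 = 55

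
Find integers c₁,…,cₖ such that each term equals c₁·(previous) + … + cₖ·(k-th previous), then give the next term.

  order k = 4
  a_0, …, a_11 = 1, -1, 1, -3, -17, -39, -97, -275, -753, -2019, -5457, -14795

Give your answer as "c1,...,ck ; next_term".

3,-2,4,-2 ; -40041

  a_4 = 3·-3 + -2·1 + 4·-1 + -2·1 = -17
  a_5 = 3·-17 + -2·-3 + 4·1 + -2·-1 = -39
  a_6 = 3·-39 + -2·-17 + 4·-3 + -2·1 = -97
  a_7 = 3·-97 + -2·-39 + 4·-17 + -2·-3 = -275
  a_8 = 3·-275 + -2·-97 + 4·-39 + -2·-17 = -753
  a_9 = 3·-753 + -2·-275 + 4·-97 + -2·-39 = -2019
  a_10 = 3·-2019 + -2·-753 + 4·-275 + -2·-97 = -5457
  a_11 = 3·-5457 + -2·-2019 + 4·-753 + -2·-275 = -14795
  a_12 = 3·-14795 + -2·-5457 + 4·-2019 + -2·-753 = -40041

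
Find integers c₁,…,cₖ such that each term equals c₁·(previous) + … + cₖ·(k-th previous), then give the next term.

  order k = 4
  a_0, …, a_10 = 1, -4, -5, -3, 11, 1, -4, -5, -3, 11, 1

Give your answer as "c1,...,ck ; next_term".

-1,-1,-1,-1 ; -4

  a_4 = -1·-3 + -1·-5 + -1·-4 + -1·1 = 11
  a_5 = -1·11 + -1·-3 + -1·-5 + -1·-4 = 1
  a_6 = -1·1 + -1·11 + -1·-3 + -1·-5 = -4
  a_7 = -1·-4 + -1·1 + -1·11 + -1·-3 = -5
  a_8 = -1·-5 + -1·-4 + -1·1 + -1·11 = -3
  a_9 = -1·-3 + -1·-5 + -1·-4 + -1·1 = 11
  a_10 = -1·11 + -1·-3 + -1·-5 + -1·-4 = 1
  a_11 = -1·1 + -1·11 + -1·-3 + -1·-5 = -4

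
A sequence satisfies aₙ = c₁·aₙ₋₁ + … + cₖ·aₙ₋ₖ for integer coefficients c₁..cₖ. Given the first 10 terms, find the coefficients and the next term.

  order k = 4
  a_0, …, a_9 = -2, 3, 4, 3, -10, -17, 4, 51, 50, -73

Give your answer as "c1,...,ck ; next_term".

1,-2,-1,1 ; -220

  a_4 = 1·3 + -2·4 + -1·3 + 1·-2 = -10
  a_5 = 1·-10 + -2·3 + -1·4 + 1·3 = -17
  a_6 = 1·-17 + -2·-10 + -1·3 + 1·4 = 4
  a_7 = 1·4 + -2·-17 + -1·-10 + 1·3 = 51
  a_8 = 1·51 + -2·4 + -1·-17 + 1·-10 = 50
  a_9 = 1·50 + -2·51 + -1·4 + 1·-17 = -73
  a_10 = 1·-73 + -2·50 + -1·51 + 1·4 = -220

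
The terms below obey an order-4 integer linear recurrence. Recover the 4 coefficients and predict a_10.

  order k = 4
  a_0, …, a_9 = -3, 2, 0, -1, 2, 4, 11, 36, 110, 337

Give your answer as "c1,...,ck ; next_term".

3,0,1,-1 ; 1036

  a_4 = 3·-1 + 0·0 + 1·2 + -1·-3 = 2
  a_5 = 3·2 + 0·-1 + 1·0 + -1·2 = 4
  a_6 = 3·4 + 0·2 + 1·-1 + -1·0 = 11
  a_7 = 3·11 + 0·4 + 1·2 + -1·-1 = 36
  a_8 = 3·36 + 0·11 + 1·4 + -1·2 = 110
  a_9 = 3·110 + 0·36 + 1·11 + -1·4 = 337
  a_10 = 3·337 + 0·110 + 1·36 + -1·11 = 1036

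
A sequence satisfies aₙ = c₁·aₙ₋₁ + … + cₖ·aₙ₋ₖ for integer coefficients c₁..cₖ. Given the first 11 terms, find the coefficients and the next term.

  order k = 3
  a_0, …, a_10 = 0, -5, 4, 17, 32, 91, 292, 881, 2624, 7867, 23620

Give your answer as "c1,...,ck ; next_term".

  a_3 = 3·4 + -1·-5 + 3·0 = 17
  a_4 = 3·17 + -1·4 + 3·-5 = 32
  a_5 = 3·32 + -1·17 + 3·4 = 91
  a_6 = 3·91 + -1·32 + 3·17 = 292
  a_7 = 3·292 + -1·91 + 3·32 = 881
  a_8 = 3·881 + -1·292 + 3·91 = 2624
  a_9 = 3·2624 + -1·881 + 3·292 = 7867
  a_10 = 3·7867 + -1·2624 + 3·881 = 23620
  a_11 = 3·23620 + -1·7867 + 3·2624 = 70865

3,-1,3 ; 70865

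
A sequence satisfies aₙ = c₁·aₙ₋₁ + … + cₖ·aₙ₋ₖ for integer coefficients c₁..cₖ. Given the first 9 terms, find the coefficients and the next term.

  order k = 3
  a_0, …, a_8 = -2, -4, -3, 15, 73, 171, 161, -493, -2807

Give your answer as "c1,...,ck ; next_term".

3,-4,-4 ; -7093

  a_3 = 3·-3 + -4·-4 + -4·-2 = 15
  a_4 = 3·15 + -4·-3 + -4·-4 = 73
  a_5 = 3·73 + -4·15 + -4·-3 = 171
  a_6 = 3·171 + -4·73 + -4·15 = 161
  a_7 = 3·161 + -4·171 + -4·73 = -493
  a_8 = 3·-493 + -4·161 + -4·171 = -2807
  a_9 = 3·-2807 + -4·-493 + -4·161 = -7093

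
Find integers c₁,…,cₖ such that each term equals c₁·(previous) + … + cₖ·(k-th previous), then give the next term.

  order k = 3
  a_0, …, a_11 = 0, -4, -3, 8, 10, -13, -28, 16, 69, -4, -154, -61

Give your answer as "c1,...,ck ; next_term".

0,-2,-1 ; 312

  a_3 = 0·-3 + -2·-4 + -1·0 = 8
  a_4 = 0·8 + -2·-3 + -1·-4 = 10
  a_5 = 0·10 + -2·8 + -1·-3 = -13
  a_6 = 0·-13 + -2·10 + -1·8 = -28
  a_7 = 0·-28 + -2·-13 + -1·10 = 16
  a_8 = 0·16 + -2·-28 + -1·-13 = 69
  a_9 = 0·69 + -2·16 + -1·-28 = -4
  a_10 = 0·-4 + -2·69 + -1·16 = -154
  a_11 = 0·-154 + -2·-4 + -1·69 = -61
  a_12 = 0·-61 + -2·-154 + -1·-4 = 312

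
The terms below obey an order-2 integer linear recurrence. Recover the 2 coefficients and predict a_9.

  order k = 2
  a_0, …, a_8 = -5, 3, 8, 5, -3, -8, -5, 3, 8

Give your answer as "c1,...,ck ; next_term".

1,-1 ; 5

  a_2 = 1·3 + -1·-5 = 8
  a_3 = 1·8 + -1·3 = 5
  a_4 = 1·5 + -1·8 = -3
  a_5 = 1·-3 + -1·5 = -8
  a_6 = 1·-8 + -1·-3 = -5
  a_7 = 1·-5 + -1·-8 = 3
  a_8 = 1·3 + -1·-5 = 8
  a_9 = 1·8 + -1·3 = 5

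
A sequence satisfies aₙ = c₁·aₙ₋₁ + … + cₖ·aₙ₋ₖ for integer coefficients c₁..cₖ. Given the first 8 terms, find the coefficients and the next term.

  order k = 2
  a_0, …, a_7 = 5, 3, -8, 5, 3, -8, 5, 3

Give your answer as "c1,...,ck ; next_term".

-1,-1 ; -8

  a_2 = -1·3 + -1·5 = -8
  a_3 = -1·-8 + -1·3 = 5
  a_4 = -1·5 + -1·-8 = 3
  a_5 = -1·3 + -1·5 = -8
  a_6 = -1·-8 + -1·3 = 5
  a_7 = -1·5 + -1·-8 = 3
  a_8 = -1·3 + -1·5 = -8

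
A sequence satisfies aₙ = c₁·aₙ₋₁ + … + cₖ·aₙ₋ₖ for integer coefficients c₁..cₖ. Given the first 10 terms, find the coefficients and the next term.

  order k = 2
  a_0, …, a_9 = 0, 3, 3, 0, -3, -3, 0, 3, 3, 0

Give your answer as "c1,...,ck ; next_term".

  a_2 = 1·3 + -1·0 = 3
  a_3 = 1·3 + -1·3 = 0
  a_4 = 1·0 + -1·3 = -3
  a_5 = 1·-3 + -1·0 = -3
  a_6 = 1·-3 + -1·-3 = 0
  a_7 = 1·0 + -1·-3 = 3
  a_8 = 1·3 + -1·0 = 3
  a_9 = 1·3 + -1·3 = 0
  a_10 = 1·0 + -1·3 = -3

1,-1 ; -3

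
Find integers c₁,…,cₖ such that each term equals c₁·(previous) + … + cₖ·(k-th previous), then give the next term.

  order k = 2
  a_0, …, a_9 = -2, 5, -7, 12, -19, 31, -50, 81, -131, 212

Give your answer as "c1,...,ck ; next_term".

  a_2 = -1·5 + 1·-2 = -7
  a_3 = -1·-7 + 1·5 = 12
  a_4 = -1·12 + 1·-7 = -19
  a_5 = -1·-19 + 1·12 = 31
  a_6 = -1·31 + 1·-19 = -50
  a_7 = -1·-50 + 1·31 = 81
  a_8 = -1·81 + 1·-50 = -131
  a_9 = -1·-131 + 1·81 = 212
  a_10 = -1·212 + 1·-131 = -343

-1,1 ; -343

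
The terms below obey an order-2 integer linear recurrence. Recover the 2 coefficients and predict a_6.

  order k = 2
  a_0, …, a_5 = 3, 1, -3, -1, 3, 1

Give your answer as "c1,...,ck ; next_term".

0,-1 ; -3

  a_2 = 0·1 + -1·3 = -3
  a_3 = 0·-3 + -1·1 = -1
  a_4 = 0·-1 + -1·-3 = 3
  a_5 = 0·3 + -1·-1 = 1
  a_6 = 0·1 + -1·3 = -3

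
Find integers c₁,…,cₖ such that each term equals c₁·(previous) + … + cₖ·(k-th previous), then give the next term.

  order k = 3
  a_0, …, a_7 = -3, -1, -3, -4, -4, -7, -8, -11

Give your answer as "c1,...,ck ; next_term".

0,1,1 ; -15

  a_3 = 0·-3 + 1·-1 + 1·-3 = -4
  a_4 = 0·-4 + 1·-3 + 1·-1 = -4
  a_5 = 0·-4 + 1·-4 + 1·-3 = -7
  a_6 = 0·-7 + 1·-4 + 1·-4 = -8
  a_7 = 0·-8 + 1·-7 + 1·-4 = -11
  a_8 = 0·-11 + 1·-8 + 1·-7 = -15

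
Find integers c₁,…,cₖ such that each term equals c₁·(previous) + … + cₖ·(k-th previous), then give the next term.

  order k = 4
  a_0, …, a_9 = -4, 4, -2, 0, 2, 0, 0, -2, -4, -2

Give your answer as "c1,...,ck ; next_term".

1,-1,-1,-1 ; 4

  a_4 = 1·0 + -1·-2 + -1·4 + -1·-4 = 2
  a_5 = 1·2 + -1·0 + -1·-2 + -1·4 = 0
  a_6 = 1·0 + -1·2 + -1·0 + -1·-2 = 0
  a_7 = 1·0 + -1·0 + -1·2 + -1·0 = -2
  a_8 = 1·-2 + -1·0 + -1·0 + -1·2 = -4
  a_9 = 1·-4 + -1·-2 + -1·0 + -1·0 = -2
  a_10 = 1·-2 + -1·-4 + -1·-2 + -1·0 = 4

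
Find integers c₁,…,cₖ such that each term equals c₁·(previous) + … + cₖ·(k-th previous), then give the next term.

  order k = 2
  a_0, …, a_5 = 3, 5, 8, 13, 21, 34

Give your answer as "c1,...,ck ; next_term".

1,1 ; 55

  a_2 = 1·5 + 1·3 = 8
  a_3 = 1·8 + 1·5 = 13
  a_4 = 1·13 + 1·8 = 21
  a_5 = 1·21 + 1·13 = 34
  a_6 = 1·34 + 1·21 = 55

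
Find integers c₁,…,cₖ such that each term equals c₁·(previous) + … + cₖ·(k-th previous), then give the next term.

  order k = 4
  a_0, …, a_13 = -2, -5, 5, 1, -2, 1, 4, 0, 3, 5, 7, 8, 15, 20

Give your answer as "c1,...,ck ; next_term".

0,1,1,1 ; 30

  a_4 = 0·1 + 1·5 + 1·-5 + 1·-2 = -2
  a_5 = 0·-2 + 1·1 + 1·5 + 1·-5 = 1
  a_6 = 0·1 + 1·-2 + 1·1 + 1·5 = 4
  a_7 = 0·4 + 1·1 + 1·-2 + 1·1 = 0
  a_8 = 0·0 + 1·4 + 1·1 + 1·-2 = 3
  a_9 = 0·3 + 1·0 + 1·4 + 1·1 = 5
  a_10 = 0·5 + 1·3 + 1·0 + 1·4 = 7
  a_11 = 0·7 + 1·5 + 1·3 + 1·0 = 8
  a_12 = 0·8 + 1·7 + 1·5 + 1·3 = 15
  a_13 = 0·15 + 1·8 + 1·7 + 1·5 = 20
  a_14 = 0·20 + 1·15 + 1·8 + 1·7 = 30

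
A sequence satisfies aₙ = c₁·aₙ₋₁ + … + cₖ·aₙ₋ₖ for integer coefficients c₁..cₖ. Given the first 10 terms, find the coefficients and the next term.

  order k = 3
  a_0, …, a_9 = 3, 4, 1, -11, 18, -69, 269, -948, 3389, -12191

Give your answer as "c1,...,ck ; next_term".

-3,1,-4 ; 43754

  a_3 = -3·1 + 1·4 + -4·3 = -11
  a_4 = -3·-11 + 1·1 + -4·4 = 18
  a_5 = -3·18 + 1·-11 + -4·1 = -69
  a_6 = -3·-69 + 1·18 + -4·-11 = 269
  a_7 = -3·269 + 1·-69 + -4·18 = -948
  a_8 = -3·-948 + 1·269 + -4·-69 = 3389
  a_9 = -3·3389 + 1·-948 + -4·269 = -12191
  a_10 = -3·-12191 + 1·3389 + -4·-948 = 43754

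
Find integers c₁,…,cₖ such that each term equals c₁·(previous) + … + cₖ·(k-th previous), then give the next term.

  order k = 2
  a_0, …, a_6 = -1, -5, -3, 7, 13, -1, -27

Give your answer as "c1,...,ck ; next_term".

  a_2 = 1·-5 + -2·-1 = -3
  a_3 = 1·-3 + -2·-5 = 7
  a_4 = 1·7 + -2·-3 = 13
  a_5 = 1·13 + -2·7 = -1
  a_6 = 1·-1 + -2·13 = -27
  a_7 = 1·-27 + -2·-1 = -25

1,-2 ; -25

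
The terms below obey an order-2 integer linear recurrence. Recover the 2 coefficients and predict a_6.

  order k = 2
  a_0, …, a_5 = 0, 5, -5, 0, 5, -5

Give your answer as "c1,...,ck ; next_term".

  a_2 = -1·5 + -1·0 = -5
  a_3 = -1·-5 + -1·5 = 0
  a_4 = -1·0 + -1·-5 = 5
  a_5 = -1·5 + -1·0 = -5
  a_6 = -1·-5 + -1·5 = 0

-1,-1 ; 0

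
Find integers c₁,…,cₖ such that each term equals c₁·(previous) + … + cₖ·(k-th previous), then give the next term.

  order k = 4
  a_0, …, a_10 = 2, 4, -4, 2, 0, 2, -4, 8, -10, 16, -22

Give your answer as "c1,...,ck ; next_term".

-1,1,1,1 ; 36

  a_4 = -1·2 + 1·-4 + 1·4 + 1·2 = 0
  a_5 = -1·0 + 1·2 + 1·-4 + 1·4 = 2
  a_6 = -1·2 + 1·0 + 1·2 + 1·-4 = -4
  a_7 = -1·-4 + 1·2 + 1·0 + 1·2 = 8
  a_8 = -1·8 + 1·-4 + 1·2 + 1·0 = -10
  a_9 = -1·-10 + 1·8 + 1·-4 + 1·2 = 16
  a_10 = -1·16 + 1·-10 + 1·8 + 1·-4 = -22
  a_11 = -1·-22 + 1·16 + 1·-10 + 1·8 = 36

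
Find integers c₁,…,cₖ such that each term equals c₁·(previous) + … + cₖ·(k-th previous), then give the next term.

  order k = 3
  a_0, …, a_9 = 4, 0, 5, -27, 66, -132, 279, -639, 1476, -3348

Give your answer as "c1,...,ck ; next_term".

-3,-3,-3 ; 7533

  a_3 = -3·5 + -3·0 + -3·4 = -27
  a_4 = -3·-27 + -3·5 + -3·0 = 66
  a_5 = -3·66 + -3·-27 + -3·5 = -132
  a_6 = -3·-132 + -3·66 + -3·-27 = 279
  a_7 = -3·279 + -3·-132 + -3·66 = -639
  a_8 = -3·-639 + -3·279 + -3·-132 = 1476
  a_9 = -3·1476 + -3·-639 + -3·279 = -3348
  a_10 = -3·-3348 + -3·1476 + -3·-639 = 7533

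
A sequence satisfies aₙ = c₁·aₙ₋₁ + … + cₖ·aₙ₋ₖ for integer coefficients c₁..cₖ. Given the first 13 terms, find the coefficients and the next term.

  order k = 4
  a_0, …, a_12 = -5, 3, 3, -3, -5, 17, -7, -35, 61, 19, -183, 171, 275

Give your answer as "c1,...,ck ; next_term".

  a_4 = -1·-3 + -2·3 + 1·3 + 1·-5 = -5
  a_5 = -1·-5 + -2·-3 + 1·3 + 1·3 = 17
  a_6 = -1·17 + -2·-5 + 1·-3 + 1·3 = -7
  a_7 = -1·-7 + -2·17 + 1·-5 + 1·-3 = -35
  a_8 = -1·-35 + -2·-7 + 1·17 + 1·-5 = 61
  a_9 = -1·61 + -2·-35 + 1·-7 + 1·17 = 19
  a_10 = -1·19 + -2·61 + 1·-35 + 1·-7 = -183
  a_11 = -1·-183 + -2·19 + 1·61 + 1·-35 = 171
  a_12 = -1·171 + -2·-183 + 1·19 + 1·61 = 275
  a_13 = -1·275 + -2·171 + 1·-183 + 1·19 = -781

-1,-2,1,1 ; -781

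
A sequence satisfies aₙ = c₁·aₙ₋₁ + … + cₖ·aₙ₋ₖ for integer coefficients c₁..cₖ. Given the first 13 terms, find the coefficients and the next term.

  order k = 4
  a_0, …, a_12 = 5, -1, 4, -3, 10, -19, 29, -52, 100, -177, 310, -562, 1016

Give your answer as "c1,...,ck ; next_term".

  a_4 = -1·-3 + 0·4 + -2·-1 + 1·5 = 10
  a_5 = -1·10 + 0·-3 + -2·4 + 1·-1 = -19
  a_6 = -1·-19 + 0·10 + -2·-3 + 1·4 = 29
  a_7 = -1·29 + 0·-19 + -2·10 + 1·-3 = -52
  a_8 = -1·-52 + 0·29 + -2·-19 + 1·10 = 100
  a_9 = -1·100 + 0·-52 + -2·29 + 1·-19 = -177
  a_10 = -1·-177 + 0·100 + -2·-52 + 1·29 = 310
  a_11 = -1·310 + 0·-177 + -2·100 + 1·-52 = -562
  a_12 = -1·-562 + 0·310 + -2·-177 + 1·100 = 1016
  a_13 = -1·1016 + 0·-562 + -2·310 + 1·-177 = -1813

-1,0,-2,1 ; -1813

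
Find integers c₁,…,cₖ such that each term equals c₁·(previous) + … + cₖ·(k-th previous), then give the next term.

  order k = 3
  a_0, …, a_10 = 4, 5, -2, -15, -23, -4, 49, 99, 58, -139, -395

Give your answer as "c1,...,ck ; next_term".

  a_3 = 1·-2 + -1·5 + -2·4 = -15
  a_4 = 1·-15 + -1·-2 + -2·5 = -23
  a_5 = 1·-23 + -1·-15 + -2·-2 = -4
  a_6 = 1·-4 + -1·-23 + -2·-15 = 49
  a_7 = 1·49 + -1·-4 + -2·-23 = 99
  a_8 = 1·99 + -1·49 + -2·-4 = 58
  a_9 = 1·58 + -1·99 + -2·49 = -139
  a_10 = 1·-139 + -1·58 + -2·99 = -395
  a_11 = 1·-395 + -1·-139 + -2·58 = -372

1,-1,-2 ; -372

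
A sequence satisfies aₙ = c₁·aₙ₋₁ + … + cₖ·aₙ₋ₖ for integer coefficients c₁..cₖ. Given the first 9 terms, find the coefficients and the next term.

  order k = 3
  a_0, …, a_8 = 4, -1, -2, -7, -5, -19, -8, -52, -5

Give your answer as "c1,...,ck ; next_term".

0,3,-1 ; -148

  a_3 = 0·-2 + 3·-1 + -1·4 = -7
  a_4 = 0·-7 + 3·-2 + -1·-1 = -5
  a_5 = 0·-5 + 3·-7 + -1·-2 = -19
  a_6 = 0·-19 + 3·-5 + -1·-7 = -8
  a_7 = 0·-8 + 3·-19 + -1·-5 = -52
  a_8 = 0·-52 + 3·-8 + -1·-19 = -5
  a_9 = 0·-5 + 3·-52 + -1·-8 = -148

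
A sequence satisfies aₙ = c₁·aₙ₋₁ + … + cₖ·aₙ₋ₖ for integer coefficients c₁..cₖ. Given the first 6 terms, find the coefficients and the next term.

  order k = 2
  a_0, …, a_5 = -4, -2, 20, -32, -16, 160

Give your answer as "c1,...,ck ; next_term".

  a_2 = -2·-2 + -4·-4 = 20
  a_3 = -2·20 + -4·-2 = -32
  a_4 = -2·-32 + -4·20 = -16
  a_5 = -2·-16 + -4·-32 = 160
  a_6 = -2·160 + -4·-16 = -256

-2,-4 ; -256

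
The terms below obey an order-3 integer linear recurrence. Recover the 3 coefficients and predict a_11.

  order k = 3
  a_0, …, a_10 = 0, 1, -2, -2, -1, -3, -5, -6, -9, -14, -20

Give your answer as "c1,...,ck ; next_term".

1,0,1 ; -29

  a_3 = 1·-2 + 0·1 + 1·0 = -2
  a_4 = 1·-2 + 0·-2 + 1·1 = -1
  a_5 = 1·-1 + 0·-2 + 1·-2 = -3
  a_6 = 1·-3 + 0·-1 + 1·-2 = -5
  a_7 = 1·-5 + 0·-3 + 1·-1 = -6
  a_8 = 1·-6 + 0·-5 + 1·-3 = -9
  a_9 = 1·-9 + 0·-6 + 1·-5 = -14
  a_10 = 1·-14 + 0·-9 + 1·-6 = -20
  a_11 = 1·-20 + 0·-14 + 1·-9 = -29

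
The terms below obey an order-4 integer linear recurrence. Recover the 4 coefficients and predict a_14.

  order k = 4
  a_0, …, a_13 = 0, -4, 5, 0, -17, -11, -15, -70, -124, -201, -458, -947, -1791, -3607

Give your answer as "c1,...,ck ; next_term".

  a_4 = 2·0 + -1·5 + 3·-4 + -2·0 = -17
  a_5 = 2·-17 + -1·0 + 3·5 + -2·-4 = -11
  a_6 = 2·-11 + -1·-17 + 3·0 + -2·5 = -15
  a_7 = 2·-15 + -1·-11 + 3·-17 + -2·0 = -70
  a_8 = 2·-70 + -1·-15 + 3·-11 + -2·-17 = -124
  a_9 = 2·-124 + -1·-70 + 3·-15 + -2·-11 = -201
  a_10 = 2·-201 + -1·-124 + 3·-70 + -2·-15 = -458
  a_11 = 2·-458 + -1·-201 + 3·-124 + -2·-70 = -947
  a_12 = 2·-947 + -1·-458 + 3·-201 + -2·-124 = -1791
  a_13 = 2·-1791 + -1·-947 + 3·-458 + -2·-201 = -3607
  a_14 = 2·-3607 + -1·-1791 + 3·-947 + -2·-458 = -7348

2,-1,3,-2 ; -7348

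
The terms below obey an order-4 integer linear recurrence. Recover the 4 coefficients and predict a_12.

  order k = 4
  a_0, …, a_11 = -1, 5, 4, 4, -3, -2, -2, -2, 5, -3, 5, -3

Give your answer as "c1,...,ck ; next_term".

-1,0,0,-1 ; -2

  a_4 = -1·4 + 0·4 + 0·5 + -1·-1 = -3
  a_5 = -1·-3 + 0·4 + 0·4 + -1·5 = -2
  a_6 = -1·-2 + 0·-3 + 0·4 + -1·4 = -2
  a_7 = -1·-2 + 0·-2 + 0·-3 + -1·4 = -2
  a_8 = -1·-2 + 0·-2 + 0·-2 + -1·-3 = 5
  a_9 = -1·5 + 0·-2 + 0·-2 + -1·-2 = -3
  a_10 = -1·-3 + 0·5 + 0·-2 + -1·-2 = 5
  a_11 = -1·5 + 0·-3 + 0·5 + -1·-2 = -3
  a_12 = -1·-3 + 0·5 + 0·-3 + -1·5 = -2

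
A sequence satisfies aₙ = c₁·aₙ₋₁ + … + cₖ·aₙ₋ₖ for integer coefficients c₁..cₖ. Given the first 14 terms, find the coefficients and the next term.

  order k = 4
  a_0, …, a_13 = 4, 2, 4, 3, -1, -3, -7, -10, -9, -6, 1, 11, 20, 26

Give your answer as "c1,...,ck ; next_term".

  a_4 = 1·3 + 0·4 + 0·2 + -1·4 = -1
  a_5 = 1·-1 + 0·3 + 0·4 + -1·2 = -3
  a_6 = 1·-3 + 0·-1 + 0·3 + -1·4 = -7
  a_7 = 1·-7 + 0·-3 + 0·-1 + -1·3 = -10
  a_8 = 1·-10 + 0·-7 + 0·-3 + -1·-1 = -9
  a_9 = 1·-9 + 0·-10 + 0·-7 + -1·-3 = -6
  a_10 = 1·-6 + 0·-9 + 0·-10 + -1·-7 = 1
  a_11 = 1·1 + 0·-6 + 0·-9 + -1·-10 = 11
  a_12 = 1·11 + 0·1 + 0·-6 + -1·-9 = 20
  a_13 = 1·20 + 0·11 + 0·1 + -1·-6 = 26
  a_14 = 1·26 + 0·20 + 0·11 + -1·1 = 25

1,0,0,-1 ; 25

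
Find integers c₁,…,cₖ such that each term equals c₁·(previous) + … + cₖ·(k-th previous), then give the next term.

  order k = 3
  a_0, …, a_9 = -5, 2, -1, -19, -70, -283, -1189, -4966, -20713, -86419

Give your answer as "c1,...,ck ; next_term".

  a_3 = 4·-1 + 0·2 + 3·-5 = -19
  a_4 = 4·-19 + 0·-1 + 3·2 = -70
  a_5 = 4·-70 + 0·-19 + 3·-1 = -283
  a_6 = 4·-283 + 0·-70 + 3·-19 = -1189
  a_7 = 4·-1189 + 0·-283 + 3·-70 = -4966
  a_8 = 4·-4966 + 0·-1189 + 3·-283 = -20713
  a_9 = 4·-20713 + 0·-4966 + 3·-1189 = -86419
  a_10 = 4·-86419 + 0·-20713 + 3·-4966 = -360574

4,0,3 ; -360574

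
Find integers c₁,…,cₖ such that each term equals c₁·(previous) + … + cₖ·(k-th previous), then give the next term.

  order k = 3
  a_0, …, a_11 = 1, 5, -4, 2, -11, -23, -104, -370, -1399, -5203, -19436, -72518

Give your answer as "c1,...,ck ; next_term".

  a_3 = 3·-4 + 3·5 + -1·1 = 2
  a_4 = 3·2 + 3·-4 + -1·5 = -11
  a_5 = 3·-11 + 3·2 + -1·-4 = -23
  a_6 = 3·-23 + 3·-11 + -1·2 = -104
  a_7 = 3·-104 + 3·-23 + -1·-11 = -370
  a_8 = 3·-370 + 3·-104 + -1·-23 = -1399
  a_9 = 3·-1399 + 3·-370 + -1·-104 = -5203
  a_10 = 3·-5203 + 3·-1399 + -1·-370 = -19436
  a_11 = 3·-19436 + 3·-5203 + -1·-1399 = -72518
  a_12 = 3·-72518 + 3·-19436 + -1·-5203 = -270659

3,3,-1 ; -270659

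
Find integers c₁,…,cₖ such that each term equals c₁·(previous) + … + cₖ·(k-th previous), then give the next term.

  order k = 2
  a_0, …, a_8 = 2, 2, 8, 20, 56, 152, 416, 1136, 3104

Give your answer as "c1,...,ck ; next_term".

2,2 ; 8480

  a_2 = 2·2 + 2·2 = 8
  a_3 = 2·8 + 2·2 = 20
  a_4 = 2·20 + 2·8 = 56
  a_5 = 2·56 + 2·20 = 152
  a_6 = 2·152 + 2·56 = 416
  a_7 = 2·416 + 2·152 = 1136
  a_8 = 2·1136 + 2·416 = 3104
  a_9 = 2·3104 + 2·1136 = 8480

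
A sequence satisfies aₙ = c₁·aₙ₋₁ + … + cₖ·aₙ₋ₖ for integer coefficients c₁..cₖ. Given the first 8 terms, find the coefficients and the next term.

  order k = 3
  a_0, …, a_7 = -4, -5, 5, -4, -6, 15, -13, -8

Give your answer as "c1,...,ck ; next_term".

  a_3 = -1·5 + -1·-5 + 1·-4 = -4
  a_4 = -1·-4 + -1·5 + 1·-5 = -6
  a_5 = -1·-6 + -1·-4 + 1·5 = 15
  a_6 = -1·15 + -1·-6 + 1·-4 = -13
  a_7 = -1·-13 + -1·15 + 1·-6 = -8
  a_8 = -1·-8 + -1·-13 + 1·15 = 36

-1,-1,1 ; 36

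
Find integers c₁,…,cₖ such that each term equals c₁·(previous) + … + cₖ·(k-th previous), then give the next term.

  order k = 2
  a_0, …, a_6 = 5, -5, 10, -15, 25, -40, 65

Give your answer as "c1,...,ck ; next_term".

-1,1 ; -105

  a_2 = -1·-5 + 1·5 = 10
  a_3 = -1·10 + 1·-5 = -15
  a_4 = -1·-15 + 1·10 = 25
  a_5 = -1·25 + 1·-15 = -40
  a_6 = -1·-40 + 1·25 = 65
  a_7 = -1·65 + 1·-40 = -105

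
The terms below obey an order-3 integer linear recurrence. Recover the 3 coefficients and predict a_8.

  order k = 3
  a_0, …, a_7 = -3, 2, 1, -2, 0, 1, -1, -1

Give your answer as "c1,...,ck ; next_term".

  a_3 = 1·1 + 0·2 + 1·-3 = -2
  a_4 = 1·-2 + 0·1 + 1·2 = 0
  a_5 = 1·0 + 0·-2 + 1·1 = 1
  a_6 = 1·1 + 0·0 + 1·-2 = -1
  a_7 = 1·-1 + 0·1 + 1·0 = -1
  a_8 = 1·-1 + 0·-1 + 1·1 = 0

1,0,1 ; 0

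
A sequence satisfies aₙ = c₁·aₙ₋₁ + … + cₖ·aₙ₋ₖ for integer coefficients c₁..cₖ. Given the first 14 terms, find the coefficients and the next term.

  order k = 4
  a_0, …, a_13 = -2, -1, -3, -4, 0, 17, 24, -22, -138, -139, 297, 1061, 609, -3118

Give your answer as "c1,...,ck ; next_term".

  a_4 = 1·-4 + -2·-3 + -4·-1 + 3·-2 = 0
  a_5 = 1·0 + -2·-4 + -4·-3 + 3·-1 = 17
  a_6 = 1·17 + -2·0 + -4·-4 + 3·-3 = 24
  a_7 = 1·24 + -2·17 + -4·0 + 3·-4 = -22
  a_8 = 1·-22 + -2·24 + -4·17 + 3·0 = -138
  a_9 = 1·-138 + -2·-22 + -4·24 + 3·17 = -139
  a_10 = 1·-139 + -2·-138 + -4·-22 + 3·24 = 297
  a_11 = 1·297 + -2·-139 + -4·-138 + 3·-22 = 1061
  a_12 = 1·1061 + -2·297 + -4·-139 + 3·-138 = 609
  a_13 = 1·609 + -2·1061 + -4·297 + 3·-139 = -3118
  a_14 = 1·-3118 + -2·609 + -4·1061 + 3·297 = -7689

1,-2,-4,3 ; -7689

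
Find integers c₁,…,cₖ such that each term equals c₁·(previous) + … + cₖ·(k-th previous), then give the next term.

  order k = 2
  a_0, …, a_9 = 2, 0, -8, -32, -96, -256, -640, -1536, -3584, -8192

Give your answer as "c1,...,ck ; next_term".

  a_2 = 4·0 + -4·2 = -8
  a_3 = 4·-8 + -4·0 = -32
  a_4 = 4·-32 + -4·-8 = -96
  a_5 = 4·-96 + -4·-32 = -256
  a_6 = 4·-256 + -4·-96 = -640
  a_7 = 4·-640 + -4·-256 = -1536
  a_8 = 4·-1536 + -4·-640 = -3584
  a_9 = 4·-3584 + -4·-1536 = -8192
  a_10 = 4·-8192 + -4·-3584 = -18432

4,-4 ; -18432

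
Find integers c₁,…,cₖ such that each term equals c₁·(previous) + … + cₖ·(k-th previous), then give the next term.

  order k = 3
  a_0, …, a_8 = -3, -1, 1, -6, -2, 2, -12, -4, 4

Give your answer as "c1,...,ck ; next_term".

0,0,2 ; -24

  a_3 = 0·1 + 0·-1 + 2·-3 = -6
  a_4 = 0·-6 + 0·1 + 2·-1 = -2
  a_5 = 0·-2 + 0·-6 + 2·1 = 2
  a_6 = 0·2 + 0·-2 + 2·-6 = -12
  a_7 = 0·-12 + 0·2 + 2·-2 = -4
  a_8 = 0·-4 + 0·-12 + 2·2 = 4
  a_9 = 0·4 + 0·-4 + 2·-12 = -24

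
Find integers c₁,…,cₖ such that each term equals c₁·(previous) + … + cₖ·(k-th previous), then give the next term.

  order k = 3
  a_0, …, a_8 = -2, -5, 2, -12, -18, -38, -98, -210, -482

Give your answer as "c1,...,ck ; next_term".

  a_3 = 1·2 + 2·-5 + 2·-2 = -12
  a_4 = 1·-12 + 2·2 + 2·-5 = -18
  a_5 = 1·-18 + 2·-12 + 2·2 = -38
  a_6 = 1·-38 + 2·-18 + 2·-12 = -98
  a_7 = 1·-98 + 2·-38 + 2·-18 = -210
  a_8 = 1·-210 + 2·-98 + 2·-38 = -482
  a_9 = 1·-482 + 2·-210 + 2·-98 = -1098

1,2,2 ; -1098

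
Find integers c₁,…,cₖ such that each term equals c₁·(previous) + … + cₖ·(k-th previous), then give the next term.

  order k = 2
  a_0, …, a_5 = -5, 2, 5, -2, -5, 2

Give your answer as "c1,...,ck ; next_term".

0,-1 ; 5

  a_2 = 0·2 + -1·-5 = 5
  a_3 = 0·5 + -1·2 = -2
  a_4 = 0·-2 + -1·5 = -5
  a_5 = 0·-5 + -1·-2 = 2
  a_6 = 0·2 + -1·-5 = 5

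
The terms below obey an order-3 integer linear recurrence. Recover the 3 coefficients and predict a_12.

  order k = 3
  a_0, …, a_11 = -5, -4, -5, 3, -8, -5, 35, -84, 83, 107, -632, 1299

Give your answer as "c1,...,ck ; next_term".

  a_3 = -2·-5 + -2·-4 + 3·-5 = 3
  a_4 = -2·3 + -2·-5 + 3·-4 = -8
  a_5 = -2·-8 + -2·3 + 3·-5 = -5
  a_6 = -2·-5 + -2·-8 + 3·3 = 35
  a_7 = -2·35 + -2·-5 + 3·-8 = -84
  a_8 = -2·-84 + -2·35 + 3·-5 = 83
  a_9 = -2·83 + -2·-84 + 3·35 = 107
  a_10 = -2·107 + -2·83 + 3·-84 = -632
  a_11 = -2·-632 + -2·107 + 3·83 = 1299
  a_12 = -2·1299 + -2·-632 + 3·107 = -1013

-2,-2,3 ; -1013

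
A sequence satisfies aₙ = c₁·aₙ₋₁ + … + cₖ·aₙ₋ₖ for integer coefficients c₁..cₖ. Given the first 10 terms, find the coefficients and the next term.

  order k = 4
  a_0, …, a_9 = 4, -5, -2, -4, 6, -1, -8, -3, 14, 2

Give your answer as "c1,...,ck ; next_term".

0,-1,0,1 ; -22

  a_4 = 0·-4 + -1·-2 + 0·-5 + 1·4 = 6
  a_5 = 0·6 + -1·-4 + 0·-2 + 1·-5 = -1
  a_6 = 0·-1 + -1·6 + 0·-4 + 1·-2 = -8
  a_7 = 0·-8 + -1·-1 + 0·6 + 1·-4 = -3
  a_8 = 0·-3 + -1·-8 + 0·-1 + 1·6 = 14
  a_9 = 0·14 + -1·-3 + 0·-8 + 1·-1 = 2
  a_10 = 0·2 + -1·14 + 0·-3 + 1·-8 = -22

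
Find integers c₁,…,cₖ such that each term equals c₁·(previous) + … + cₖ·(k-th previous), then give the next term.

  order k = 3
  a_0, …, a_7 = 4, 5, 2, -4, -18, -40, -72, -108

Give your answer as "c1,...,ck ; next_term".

  a_3 = 2·2 + 0·5 + -2·4 = -4
  a_4 = 2·-4 + 0·2 + -2·5 = -18
  a_5 = 2·-18 + 0·-4 + -2·2 = -40
  a_6 = 2·-40 + 0·-18 + -2·-4 = -72
  a_7 = 2·-72 + 0·-40 + -2·-18 = -108
  a_8 = 2·-108 + 0·-72 + -2·-40 = -136

2,0,-2 ; -136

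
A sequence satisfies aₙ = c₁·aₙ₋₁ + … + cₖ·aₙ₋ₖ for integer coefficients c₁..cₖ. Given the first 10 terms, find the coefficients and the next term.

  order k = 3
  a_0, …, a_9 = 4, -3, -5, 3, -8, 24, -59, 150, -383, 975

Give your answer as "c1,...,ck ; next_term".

  a_3 = -2·-5 + 1·-3 + -1·4 = 3
  a_4 = -2·3 + 1·-5 + -1·-3 = -8
  a_5 = -2·-8 + 1·3 + -1·-5 = 24
  a_6 = -2·24 + 1·-8 + -1·3 = -59
  a_7 = -2·-59 + 1·24 + -1·-8 = 150
  a_8 = -2·150 + 1·-59 + -1·24 = -383
  a_9 = -2·-383 + 1·150 + -1·-59 = 975
  a_10 = -2·975 + 1·-383 + -1·150 = -2483

-2,1,-1 ; -2483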